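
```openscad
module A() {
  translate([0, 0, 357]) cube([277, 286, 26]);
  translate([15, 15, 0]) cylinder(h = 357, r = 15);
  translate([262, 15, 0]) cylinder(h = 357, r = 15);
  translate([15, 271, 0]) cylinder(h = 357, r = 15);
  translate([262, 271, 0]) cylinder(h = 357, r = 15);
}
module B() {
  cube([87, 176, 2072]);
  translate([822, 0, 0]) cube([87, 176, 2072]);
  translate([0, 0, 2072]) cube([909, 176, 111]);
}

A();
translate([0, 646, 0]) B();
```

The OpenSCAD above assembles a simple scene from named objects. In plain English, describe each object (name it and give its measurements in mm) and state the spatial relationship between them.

A is a simple wooden stool: a rectangular seat 277 mm (x) by 286 mm (y), 26 mm thick, top face at z = 383 mm, on four round legs, each 30 mm in diameter. The legs rest on z = 0, each leg's axis is inset half a diameter from the nearest pair of seat edges (so the leg's bounding box is flush with the corner).

B is a rectangular door frame: two vertical jambs of 87×176 mm section, 2072 mm tall, with a clear opening 735 mm wide between their inner faces. A header 111 mm tall and 176 mm deep lies on top of the jambs and spans the full outside width.

The door frame is on the floor beside the stool on its +y side.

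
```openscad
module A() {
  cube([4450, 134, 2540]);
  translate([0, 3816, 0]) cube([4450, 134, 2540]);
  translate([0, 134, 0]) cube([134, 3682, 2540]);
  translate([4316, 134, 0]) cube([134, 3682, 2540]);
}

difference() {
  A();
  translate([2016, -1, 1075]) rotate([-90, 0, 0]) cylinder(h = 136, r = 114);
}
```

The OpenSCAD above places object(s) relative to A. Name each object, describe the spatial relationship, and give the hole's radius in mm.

A is a house frame. The house frame has a circular hole through its front wall. The hole's radius is 114 mm.

The subtracted cylinder has r = 114 mm.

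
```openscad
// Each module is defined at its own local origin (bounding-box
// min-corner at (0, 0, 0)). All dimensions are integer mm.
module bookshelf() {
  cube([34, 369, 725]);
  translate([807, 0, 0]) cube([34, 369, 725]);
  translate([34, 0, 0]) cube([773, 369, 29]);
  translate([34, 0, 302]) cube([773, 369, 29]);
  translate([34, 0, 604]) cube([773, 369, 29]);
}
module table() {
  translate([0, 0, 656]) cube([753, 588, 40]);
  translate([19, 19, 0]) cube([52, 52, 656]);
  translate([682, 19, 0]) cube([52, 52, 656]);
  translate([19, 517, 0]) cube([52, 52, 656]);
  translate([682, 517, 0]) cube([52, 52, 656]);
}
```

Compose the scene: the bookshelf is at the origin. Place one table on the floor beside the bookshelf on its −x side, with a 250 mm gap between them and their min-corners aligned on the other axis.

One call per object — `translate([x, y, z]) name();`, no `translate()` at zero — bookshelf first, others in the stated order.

bookshelf();
translate([-1003, 0, 0]) table();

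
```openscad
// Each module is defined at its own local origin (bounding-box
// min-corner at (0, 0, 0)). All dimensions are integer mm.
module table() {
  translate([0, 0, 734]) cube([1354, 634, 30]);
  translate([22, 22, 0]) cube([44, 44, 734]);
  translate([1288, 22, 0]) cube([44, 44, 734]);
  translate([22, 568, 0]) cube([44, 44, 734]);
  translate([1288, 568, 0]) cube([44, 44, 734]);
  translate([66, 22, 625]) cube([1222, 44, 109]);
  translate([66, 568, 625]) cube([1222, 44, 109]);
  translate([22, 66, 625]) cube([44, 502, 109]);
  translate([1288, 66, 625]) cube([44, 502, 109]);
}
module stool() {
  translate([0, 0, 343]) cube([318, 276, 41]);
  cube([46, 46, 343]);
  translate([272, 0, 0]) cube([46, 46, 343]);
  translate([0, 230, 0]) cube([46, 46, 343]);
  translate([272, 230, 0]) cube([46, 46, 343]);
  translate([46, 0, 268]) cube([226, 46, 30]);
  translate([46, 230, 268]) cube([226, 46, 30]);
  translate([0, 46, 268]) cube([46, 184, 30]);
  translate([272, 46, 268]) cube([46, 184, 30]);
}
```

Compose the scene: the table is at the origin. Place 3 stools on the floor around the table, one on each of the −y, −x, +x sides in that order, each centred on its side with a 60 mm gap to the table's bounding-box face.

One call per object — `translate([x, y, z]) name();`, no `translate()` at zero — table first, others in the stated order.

table();
translate([518, -336, 0]) stool();
translate([-378, 179, 0]) stool();
translate([1414, 179, 0]) stool();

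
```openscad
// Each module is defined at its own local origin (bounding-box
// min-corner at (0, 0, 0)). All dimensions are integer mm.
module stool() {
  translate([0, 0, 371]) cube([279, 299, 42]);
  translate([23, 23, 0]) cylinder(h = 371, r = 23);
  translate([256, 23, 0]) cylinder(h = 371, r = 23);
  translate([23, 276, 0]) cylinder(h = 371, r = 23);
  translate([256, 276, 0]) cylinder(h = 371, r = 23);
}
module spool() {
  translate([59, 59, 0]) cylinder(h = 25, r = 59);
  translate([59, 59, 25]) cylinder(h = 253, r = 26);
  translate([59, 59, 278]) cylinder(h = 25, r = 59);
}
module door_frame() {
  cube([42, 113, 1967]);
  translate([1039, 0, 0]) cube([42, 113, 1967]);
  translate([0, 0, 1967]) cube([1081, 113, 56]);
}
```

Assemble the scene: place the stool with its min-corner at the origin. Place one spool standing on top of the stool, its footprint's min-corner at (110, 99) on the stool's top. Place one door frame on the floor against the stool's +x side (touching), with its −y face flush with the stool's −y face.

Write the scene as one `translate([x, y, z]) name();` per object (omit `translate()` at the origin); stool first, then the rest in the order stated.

stool();
translate([110, 99, 413]) spool();
translate([279, 0, 0]) door_frame();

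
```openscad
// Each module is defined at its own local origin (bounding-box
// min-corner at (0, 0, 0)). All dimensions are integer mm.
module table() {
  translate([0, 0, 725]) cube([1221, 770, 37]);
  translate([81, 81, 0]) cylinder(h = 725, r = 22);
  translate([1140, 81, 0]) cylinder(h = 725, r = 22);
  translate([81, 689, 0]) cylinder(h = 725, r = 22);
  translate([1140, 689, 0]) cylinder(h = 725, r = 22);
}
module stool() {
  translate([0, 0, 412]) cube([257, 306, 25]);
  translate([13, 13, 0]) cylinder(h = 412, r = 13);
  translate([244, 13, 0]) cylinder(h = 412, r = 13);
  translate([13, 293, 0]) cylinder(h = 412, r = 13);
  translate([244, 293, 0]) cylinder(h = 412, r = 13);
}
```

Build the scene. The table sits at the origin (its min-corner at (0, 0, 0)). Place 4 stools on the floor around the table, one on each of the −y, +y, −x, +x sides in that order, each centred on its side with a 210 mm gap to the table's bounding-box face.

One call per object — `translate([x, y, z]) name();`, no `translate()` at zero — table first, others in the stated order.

table();
translate([482, -516, 0]) stool();
translate([482, 980, 0]) stool();
translate([-467, 232, 0]) stool();
translate([1431, 232, 0]) stool();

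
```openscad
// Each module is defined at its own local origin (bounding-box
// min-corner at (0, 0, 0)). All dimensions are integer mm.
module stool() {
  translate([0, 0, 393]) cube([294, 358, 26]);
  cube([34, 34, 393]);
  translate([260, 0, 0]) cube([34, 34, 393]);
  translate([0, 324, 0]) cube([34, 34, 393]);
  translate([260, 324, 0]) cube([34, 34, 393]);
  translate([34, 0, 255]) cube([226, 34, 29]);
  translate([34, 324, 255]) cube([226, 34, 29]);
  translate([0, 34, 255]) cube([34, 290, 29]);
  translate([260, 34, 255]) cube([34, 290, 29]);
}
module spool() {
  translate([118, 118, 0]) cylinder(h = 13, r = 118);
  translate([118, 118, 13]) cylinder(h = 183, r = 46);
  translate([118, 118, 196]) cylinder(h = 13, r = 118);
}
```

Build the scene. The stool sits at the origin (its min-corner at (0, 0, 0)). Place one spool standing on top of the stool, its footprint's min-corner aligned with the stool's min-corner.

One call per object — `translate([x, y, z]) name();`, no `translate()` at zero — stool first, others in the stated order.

stool();
translate([0, 0, 419]) spool();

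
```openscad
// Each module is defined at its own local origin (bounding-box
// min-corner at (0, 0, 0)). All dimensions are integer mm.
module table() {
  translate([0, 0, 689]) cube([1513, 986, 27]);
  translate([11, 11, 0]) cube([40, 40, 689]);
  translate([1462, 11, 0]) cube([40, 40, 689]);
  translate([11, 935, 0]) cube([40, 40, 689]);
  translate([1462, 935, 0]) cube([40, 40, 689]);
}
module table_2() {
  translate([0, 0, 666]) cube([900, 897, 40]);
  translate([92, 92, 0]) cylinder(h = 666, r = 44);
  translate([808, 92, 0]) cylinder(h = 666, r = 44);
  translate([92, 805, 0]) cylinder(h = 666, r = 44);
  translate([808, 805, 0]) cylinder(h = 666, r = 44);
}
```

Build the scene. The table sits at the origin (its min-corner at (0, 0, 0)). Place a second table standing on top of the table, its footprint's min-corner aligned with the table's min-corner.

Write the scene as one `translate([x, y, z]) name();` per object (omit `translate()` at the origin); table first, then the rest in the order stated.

table();
translate([0, 0, 716]) table_2();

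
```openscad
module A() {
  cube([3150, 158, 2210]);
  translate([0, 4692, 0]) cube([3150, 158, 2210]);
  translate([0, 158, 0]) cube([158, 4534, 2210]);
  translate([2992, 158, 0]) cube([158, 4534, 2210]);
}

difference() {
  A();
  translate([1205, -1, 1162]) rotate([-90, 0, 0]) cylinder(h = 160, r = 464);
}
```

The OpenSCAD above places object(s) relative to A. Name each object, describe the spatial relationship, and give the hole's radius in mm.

A is a house frame. The house frame has a circular hole through its front wall. The hole's radius is 464 mm.

The subtracted cylinder has r = 464 mm.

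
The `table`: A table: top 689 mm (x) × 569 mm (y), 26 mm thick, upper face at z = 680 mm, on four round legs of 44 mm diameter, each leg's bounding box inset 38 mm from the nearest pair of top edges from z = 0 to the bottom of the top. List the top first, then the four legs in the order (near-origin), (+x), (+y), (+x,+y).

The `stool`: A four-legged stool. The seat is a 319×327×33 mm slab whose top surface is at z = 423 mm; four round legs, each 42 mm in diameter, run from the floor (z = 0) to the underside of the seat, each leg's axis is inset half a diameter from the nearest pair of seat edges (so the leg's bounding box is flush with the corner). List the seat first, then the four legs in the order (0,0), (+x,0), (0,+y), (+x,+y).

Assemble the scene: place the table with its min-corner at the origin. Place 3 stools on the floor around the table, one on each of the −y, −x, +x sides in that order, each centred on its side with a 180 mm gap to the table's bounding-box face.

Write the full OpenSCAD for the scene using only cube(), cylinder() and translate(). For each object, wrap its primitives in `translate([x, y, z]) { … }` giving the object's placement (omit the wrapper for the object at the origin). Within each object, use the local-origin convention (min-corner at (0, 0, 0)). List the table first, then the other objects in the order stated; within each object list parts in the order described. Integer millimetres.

translate([0, 0, 654]) cube([689, 569, 26]);
translate([60, 60, 0]) cylinder(h = 654, r = 22);
translate([629, 60, 0]) cylinder(h = 654, r = 22);
translate([60, 509, 0]) cylinder(h = 654, r = 22);
translate([629, 509, 0]) cylinder(h = 654, r = 22);
translate([185, -507, 0]) {
  translate([0, 0, 390]) cube([319, 327, 33]);
  translate([21, 21, 0]) cylinder(h = 390, r = 21);
  translate([298, 21, 0]) cylinder(h = 390, r = 21);
  translate([21, 306, 0]) cylinder(h = 390, r = 21);
  translate([298, 306, 0]) cylinder(h = 390, r = 21);
}
translate([-499, 121, 0]) {
  translate([0, 0, 390]) cube([319, 327, 33]);
  translate([21, 21, 0]) cylinder(h = 390, r = 21);
  translate([298, 21, 0]) cylinder(h = 390, r = 21);
  translate([21, 306, 0]) cylinder(h = 390, r = 21);
  translate([298, 306, 0]) cylinder(h = 390, r = 21);
}
translate([869, 121, 0]) {
  translate([0, 0, 390]) cube([319, 327, 33]);
  translate([21, 21, 0]) cylinder(h = 390, r = 21);
  translate([298, 21, 0]) cylinder(h = 390, r = 21);
  translate([21, 306, 0]) cylinder(h = 390, r = 21);
  translate([298, 306, 0]) cylinder(h = 390, r = 21);
}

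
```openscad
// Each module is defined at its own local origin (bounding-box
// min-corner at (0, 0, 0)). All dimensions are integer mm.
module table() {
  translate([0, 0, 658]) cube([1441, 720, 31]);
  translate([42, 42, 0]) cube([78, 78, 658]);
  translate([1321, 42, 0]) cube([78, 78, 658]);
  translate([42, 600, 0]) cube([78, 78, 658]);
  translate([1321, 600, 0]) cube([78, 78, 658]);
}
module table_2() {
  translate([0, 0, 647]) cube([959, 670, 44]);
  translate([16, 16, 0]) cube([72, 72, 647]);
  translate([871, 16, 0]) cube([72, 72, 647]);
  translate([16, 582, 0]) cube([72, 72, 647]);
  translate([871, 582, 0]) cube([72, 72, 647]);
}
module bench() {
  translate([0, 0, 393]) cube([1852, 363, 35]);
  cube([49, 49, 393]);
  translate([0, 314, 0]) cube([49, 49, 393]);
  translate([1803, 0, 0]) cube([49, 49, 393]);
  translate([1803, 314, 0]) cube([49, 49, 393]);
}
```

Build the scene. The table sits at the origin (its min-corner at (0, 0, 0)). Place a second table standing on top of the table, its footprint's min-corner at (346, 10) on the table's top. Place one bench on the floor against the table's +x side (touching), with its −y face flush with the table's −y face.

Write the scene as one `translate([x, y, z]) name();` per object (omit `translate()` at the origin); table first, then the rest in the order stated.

table();
translate([346, 10, 689]) table_2();
translate([1441, 0, 0]) bench();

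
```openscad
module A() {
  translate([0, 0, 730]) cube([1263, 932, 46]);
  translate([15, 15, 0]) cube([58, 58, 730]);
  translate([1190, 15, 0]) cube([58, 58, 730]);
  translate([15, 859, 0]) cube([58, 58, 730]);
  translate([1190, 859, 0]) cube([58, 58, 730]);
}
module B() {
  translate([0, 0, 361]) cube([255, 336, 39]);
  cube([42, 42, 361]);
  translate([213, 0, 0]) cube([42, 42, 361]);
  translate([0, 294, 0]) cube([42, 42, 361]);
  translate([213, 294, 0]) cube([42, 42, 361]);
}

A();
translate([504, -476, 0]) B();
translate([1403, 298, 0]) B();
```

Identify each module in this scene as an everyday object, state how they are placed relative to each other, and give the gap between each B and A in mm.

A is a table. B is a stool. Two stools sit around the table at the −y, +x sides. The gap between each stool and the table is 140 mm.

Each stool's nearest face is 140 mm from the table's bounding box.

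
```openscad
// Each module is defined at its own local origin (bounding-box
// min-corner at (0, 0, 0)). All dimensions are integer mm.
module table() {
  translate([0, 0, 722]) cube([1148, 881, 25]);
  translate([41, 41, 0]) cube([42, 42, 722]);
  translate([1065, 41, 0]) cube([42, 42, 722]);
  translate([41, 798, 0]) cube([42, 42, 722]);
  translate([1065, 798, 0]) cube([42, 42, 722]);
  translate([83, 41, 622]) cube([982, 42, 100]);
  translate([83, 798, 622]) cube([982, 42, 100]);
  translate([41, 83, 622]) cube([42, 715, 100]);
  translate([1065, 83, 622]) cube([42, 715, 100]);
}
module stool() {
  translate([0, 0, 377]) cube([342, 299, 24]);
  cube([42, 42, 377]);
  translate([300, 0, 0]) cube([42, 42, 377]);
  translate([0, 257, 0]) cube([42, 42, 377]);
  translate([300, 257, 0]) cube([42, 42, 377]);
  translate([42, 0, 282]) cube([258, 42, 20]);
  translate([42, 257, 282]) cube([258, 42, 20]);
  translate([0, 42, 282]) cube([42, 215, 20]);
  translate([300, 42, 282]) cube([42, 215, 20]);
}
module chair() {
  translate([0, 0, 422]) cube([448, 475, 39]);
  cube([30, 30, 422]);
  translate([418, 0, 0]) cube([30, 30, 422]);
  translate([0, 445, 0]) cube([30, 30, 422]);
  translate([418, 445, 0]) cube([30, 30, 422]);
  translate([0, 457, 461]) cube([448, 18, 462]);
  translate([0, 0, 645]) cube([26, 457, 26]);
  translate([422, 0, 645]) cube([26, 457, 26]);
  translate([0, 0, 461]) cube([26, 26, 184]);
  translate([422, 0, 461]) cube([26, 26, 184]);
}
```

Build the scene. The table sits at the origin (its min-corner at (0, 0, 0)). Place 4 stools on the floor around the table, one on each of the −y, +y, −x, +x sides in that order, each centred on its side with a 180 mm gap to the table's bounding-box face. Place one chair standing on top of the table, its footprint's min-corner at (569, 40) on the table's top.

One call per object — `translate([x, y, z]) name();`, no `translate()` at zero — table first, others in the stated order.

table();
translate([403, -479, 0]) stool();
translate([403, 1061, 0]) stool();
translate([-522, 291, 0]) stool();
translate([1328, 291, 0]) stool();
translate([569, 40, 747]) chair();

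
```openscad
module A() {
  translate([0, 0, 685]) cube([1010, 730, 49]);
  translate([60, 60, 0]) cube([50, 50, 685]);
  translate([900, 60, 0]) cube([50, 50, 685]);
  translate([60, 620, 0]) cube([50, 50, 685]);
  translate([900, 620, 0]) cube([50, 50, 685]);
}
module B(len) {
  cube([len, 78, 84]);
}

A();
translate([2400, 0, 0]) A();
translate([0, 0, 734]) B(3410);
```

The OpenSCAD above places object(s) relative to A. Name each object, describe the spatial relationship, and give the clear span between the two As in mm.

A is a table. B is a beam. A beam spans the tops of two tables. The clear span between the two tables is 1390 mm.

Second table starts at x = 2400; first ends at x = 1010; clear span = 2400 − 1010 = 1390 mm.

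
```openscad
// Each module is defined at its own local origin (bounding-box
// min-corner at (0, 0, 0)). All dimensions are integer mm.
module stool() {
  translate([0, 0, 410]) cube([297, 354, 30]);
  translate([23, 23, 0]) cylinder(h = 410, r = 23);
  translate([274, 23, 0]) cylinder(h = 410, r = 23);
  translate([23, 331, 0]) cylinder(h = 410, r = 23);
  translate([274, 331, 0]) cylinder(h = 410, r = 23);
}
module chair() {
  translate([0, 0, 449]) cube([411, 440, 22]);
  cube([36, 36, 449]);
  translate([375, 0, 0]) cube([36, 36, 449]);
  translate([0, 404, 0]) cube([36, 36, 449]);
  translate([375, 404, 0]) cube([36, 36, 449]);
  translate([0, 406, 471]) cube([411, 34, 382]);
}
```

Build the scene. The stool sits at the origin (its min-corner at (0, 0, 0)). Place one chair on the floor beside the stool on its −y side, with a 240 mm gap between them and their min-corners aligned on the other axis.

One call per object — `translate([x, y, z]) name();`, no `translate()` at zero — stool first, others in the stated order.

stool();
translate([0, -680, 0]) chair();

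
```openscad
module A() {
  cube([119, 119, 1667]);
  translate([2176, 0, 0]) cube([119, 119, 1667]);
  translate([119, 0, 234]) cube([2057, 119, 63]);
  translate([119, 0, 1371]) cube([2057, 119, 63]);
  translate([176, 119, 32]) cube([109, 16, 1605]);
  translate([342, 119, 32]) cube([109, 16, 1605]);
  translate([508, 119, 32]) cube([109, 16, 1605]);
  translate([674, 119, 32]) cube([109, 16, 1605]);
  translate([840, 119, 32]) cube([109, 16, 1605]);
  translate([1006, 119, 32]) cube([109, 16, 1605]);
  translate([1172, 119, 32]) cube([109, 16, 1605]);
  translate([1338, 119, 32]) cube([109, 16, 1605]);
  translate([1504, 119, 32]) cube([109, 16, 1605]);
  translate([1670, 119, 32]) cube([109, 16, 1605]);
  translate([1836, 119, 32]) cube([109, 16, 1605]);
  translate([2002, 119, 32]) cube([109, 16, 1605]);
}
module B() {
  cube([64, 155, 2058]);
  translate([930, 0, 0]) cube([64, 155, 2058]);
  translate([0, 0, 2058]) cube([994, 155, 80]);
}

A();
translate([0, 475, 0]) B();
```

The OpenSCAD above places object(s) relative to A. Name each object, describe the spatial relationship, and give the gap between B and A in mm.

The door frame's nearest face is 340 mm from the fence section's +y face.

A is a fence section. B is a door frame. The door frame is on the floor beside the fence section on its +y side. The gap between the door frame and the fence section is 340 mm.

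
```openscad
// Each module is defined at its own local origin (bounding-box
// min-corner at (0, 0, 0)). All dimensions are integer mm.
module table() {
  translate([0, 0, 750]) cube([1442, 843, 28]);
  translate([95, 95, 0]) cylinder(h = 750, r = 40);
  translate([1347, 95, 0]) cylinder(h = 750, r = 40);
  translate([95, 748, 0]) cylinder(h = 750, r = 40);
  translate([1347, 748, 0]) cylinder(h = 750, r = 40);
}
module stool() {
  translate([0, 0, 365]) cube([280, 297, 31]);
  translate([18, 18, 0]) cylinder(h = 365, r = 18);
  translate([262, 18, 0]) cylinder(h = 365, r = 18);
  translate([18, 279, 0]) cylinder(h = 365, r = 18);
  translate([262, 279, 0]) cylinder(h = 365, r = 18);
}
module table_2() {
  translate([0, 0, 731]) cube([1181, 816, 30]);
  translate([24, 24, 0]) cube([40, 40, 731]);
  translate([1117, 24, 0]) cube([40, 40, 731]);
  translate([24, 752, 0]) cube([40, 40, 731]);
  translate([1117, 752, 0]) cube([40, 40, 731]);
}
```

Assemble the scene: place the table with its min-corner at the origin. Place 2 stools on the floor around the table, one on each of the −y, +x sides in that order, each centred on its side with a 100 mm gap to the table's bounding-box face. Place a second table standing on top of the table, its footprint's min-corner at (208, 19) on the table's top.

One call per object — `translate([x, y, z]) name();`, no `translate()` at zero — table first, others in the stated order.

table();
translate([581, -397, 0]) stool();
translate([1542, 273, 0]) stool();
translate([208, 19, 778]) table_2();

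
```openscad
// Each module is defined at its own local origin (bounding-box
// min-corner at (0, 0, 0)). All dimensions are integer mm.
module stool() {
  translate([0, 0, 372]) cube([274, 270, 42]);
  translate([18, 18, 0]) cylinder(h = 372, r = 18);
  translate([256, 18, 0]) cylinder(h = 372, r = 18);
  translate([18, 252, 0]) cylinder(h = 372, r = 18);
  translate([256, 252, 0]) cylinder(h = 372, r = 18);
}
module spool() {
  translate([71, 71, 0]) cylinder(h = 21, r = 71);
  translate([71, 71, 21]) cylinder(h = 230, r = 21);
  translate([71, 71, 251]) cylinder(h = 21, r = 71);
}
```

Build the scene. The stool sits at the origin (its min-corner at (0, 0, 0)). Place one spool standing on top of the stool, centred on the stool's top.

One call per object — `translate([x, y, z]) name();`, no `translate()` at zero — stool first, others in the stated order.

stool();
translate([66, 64, 414]) spool();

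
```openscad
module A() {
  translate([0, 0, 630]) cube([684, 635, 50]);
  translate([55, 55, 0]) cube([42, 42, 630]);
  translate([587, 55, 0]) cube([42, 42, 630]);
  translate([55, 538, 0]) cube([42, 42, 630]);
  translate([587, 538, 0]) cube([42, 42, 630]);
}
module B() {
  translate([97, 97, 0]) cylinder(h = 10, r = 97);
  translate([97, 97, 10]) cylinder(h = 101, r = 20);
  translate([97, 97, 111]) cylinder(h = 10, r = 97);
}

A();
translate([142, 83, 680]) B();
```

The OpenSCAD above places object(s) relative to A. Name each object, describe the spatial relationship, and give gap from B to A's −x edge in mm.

A is a table. B is a spool. The spool is on top of the table. The gap from the spool to the table's −x edge is 142 mm.

The spool's min-x is at 142; the table's min-x is 0; gap = 142 mm.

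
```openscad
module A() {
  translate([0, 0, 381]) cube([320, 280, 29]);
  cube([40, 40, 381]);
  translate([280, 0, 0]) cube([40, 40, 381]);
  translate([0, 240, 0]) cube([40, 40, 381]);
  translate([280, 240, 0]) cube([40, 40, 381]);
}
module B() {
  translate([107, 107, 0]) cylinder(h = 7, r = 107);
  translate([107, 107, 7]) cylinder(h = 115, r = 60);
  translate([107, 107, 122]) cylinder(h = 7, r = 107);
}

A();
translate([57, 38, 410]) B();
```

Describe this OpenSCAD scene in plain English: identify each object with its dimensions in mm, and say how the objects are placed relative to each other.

A is a simple wooden stool: a rectangular seat 320 mm (x) by 280 mm (y), 29 mm thick, top face at z = 410 mm, on four square legs, each 40×40 mm in cross-section. The legs rest on z = 0, each flush with a corner of the seat.

B is a spool: two coaxial disc flanges of radius 107 mm and thickness 7 mm, joined by a core cylinder of radius 60 mm and height 115 mm. The lower flange rests on z = 0 and the three cylinders share a vertical axis.

The spool is on top of the stool.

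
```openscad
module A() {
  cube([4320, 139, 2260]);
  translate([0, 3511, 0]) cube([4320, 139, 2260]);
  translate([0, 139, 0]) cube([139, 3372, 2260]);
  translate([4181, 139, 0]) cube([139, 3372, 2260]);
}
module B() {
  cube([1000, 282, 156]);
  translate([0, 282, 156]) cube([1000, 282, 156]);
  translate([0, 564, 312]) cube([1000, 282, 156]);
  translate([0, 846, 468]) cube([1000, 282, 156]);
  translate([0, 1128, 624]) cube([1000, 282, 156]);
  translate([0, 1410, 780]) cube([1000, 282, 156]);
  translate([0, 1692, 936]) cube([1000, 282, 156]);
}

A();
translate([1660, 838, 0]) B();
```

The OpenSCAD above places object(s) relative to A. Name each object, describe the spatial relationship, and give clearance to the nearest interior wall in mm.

A is a house frame. B is a staircase. The staircase sits inside the house frame, centred. The clearance to the nearest interior wall is 699 mm.

Clearances: x = 1521, y = 699; minimum 699 mm.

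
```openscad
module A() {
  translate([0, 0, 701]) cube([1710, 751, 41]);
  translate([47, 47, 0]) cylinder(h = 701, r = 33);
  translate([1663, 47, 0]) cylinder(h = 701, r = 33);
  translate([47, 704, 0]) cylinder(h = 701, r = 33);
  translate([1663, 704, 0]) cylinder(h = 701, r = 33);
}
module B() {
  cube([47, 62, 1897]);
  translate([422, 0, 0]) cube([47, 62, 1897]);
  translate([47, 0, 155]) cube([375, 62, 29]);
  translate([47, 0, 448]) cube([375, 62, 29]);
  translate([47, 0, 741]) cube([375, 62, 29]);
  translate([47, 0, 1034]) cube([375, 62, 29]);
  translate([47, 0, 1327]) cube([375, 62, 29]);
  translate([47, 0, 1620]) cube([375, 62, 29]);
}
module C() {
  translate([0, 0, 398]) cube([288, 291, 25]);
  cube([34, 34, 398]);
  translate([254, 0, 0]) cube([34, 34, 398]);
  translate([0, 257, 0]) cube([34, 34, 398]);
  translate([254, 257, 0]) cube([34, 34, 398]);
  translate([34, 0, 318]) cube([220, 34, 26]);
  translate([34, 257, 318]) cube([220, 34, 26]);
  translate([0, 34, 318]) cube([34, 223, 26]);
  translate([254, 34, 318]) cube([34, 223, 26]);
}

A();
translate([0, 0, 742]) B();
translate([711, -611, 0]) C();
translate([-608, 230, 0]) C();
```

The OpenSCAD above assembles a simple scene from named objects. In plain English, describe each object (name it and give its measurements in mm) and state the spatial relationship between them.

A is a table with a 1710×751 mm rectangular top, 41 mm thick, top surface at z = 742 mm, supported by four round legs of 66 mm diameter, each leg's bounding box inset 14 mm from the nearest pair of top edges, running from the floor.

B is a wooden ladder with two side rails of 47×62 mm section and 1897 mm height, set 469 mm apart overall. Between them run 6 rectangular rungs (62 mm deep, 29 mm thick), front faces flush with the rails' −y face. The bottom of the first rung is 155 mm above the floor and each subsequent rung is 293 mm higher than the one below.

C is a four-legged stool. The seat is 288×291 mm, 25 mm thick, top at z = 423 mm. It stands on four square legs, each 34×34 mm in cross-section, from z = 0 to the seat underside, each flush with a corner of the seat. Four stretchers, 34 mm wide and 26 mm tall, connect adjacent legs with their undersides at z = 318 mm, each running between the inner faces of the legs it joins and aligned with the legs' outer faces on the other axis.

The ladder is on top of the table. Two stools sit around the table at the −y, −x sides.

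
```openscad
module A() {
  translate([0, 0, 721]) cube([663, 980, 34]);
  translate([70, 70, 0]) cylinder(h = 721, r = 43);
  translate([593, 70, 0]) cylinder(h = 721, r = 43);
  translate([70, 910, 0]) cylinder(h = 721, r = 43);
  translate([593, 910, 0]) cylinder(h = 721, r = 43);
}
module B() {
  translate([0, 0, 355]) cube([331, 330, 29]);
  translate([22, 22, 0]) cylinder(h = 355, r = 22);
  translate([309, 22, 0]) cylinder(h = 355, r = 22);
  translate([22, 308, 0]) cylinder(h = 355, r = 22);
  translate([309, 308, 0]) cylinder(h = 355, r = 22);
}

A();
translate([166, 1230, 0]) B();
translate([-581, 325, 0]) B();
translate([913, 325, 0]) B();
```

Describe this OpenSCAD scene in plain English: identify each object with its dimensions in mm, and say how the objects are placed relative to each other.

A is a table with a 663×980 mm rectangular top, 34 mm thick, top surface at z = 755 mm, supported by four round legs of 86 mm diameter, each leg's bounding box inset 27 mm from the nearest pair of top edges, running from the floor.

B is a four-legged stool. The seat is a 331×330×29 mm slab whose top surface is at z = 384 mm; four round legs, each 44 mm in diameter, run from the floor (z = 0) to the underside of the seat, each leg's axis is inset half a diameter from the nearest pair of seat edges (so the leg's bounding box is flush with the corner).

Three stools sit around the table at the +y, −x, +x sides.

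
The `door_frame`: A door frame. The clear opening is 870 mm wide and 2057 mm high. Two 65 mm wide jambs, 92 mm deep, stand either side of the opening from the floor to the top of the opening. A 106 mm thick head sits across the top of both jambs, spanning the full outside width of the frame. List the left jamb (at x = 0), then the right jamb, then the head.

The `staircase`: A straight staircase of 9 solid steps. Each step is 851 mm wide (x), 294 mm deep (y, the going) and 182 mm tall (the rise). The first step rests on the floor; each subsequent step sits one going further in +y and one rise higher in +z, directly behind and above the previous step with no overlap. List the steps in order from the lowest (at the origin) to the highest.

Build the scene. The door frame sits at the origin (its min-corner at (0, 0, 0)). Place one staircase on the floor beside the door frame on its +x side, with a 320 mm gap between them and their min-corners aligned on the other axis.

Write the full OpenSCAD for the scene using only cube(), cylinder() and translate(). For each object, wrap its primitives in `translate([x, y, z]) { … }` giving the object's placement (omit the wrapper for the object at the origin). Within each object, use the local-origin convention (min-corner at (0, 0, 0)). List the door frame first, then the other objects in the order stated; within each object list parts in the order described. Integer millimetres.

cube([65, 92, 2057]);
translate([935, 0, 0]) cube([65, 92, 2057]);
translate([0, 0, 2057]) cube([1000, 92, 106]);
translate([1320, 0, 0]) {
  cube([851, 294, 182]);
  translate([0, 294, 182]) cube([851, 294, 182]);
  translate([0, 588, 364]) cube([851, 294, 182]);
  translate([0, 882, 546]) cube([851, 294, 182]);
  translate([0, 1176, 728]) cube([851, 294, 182]);
  translate([0, 1470, 910]) cube([851, 294, 182]);
  translate([0, 1764, 1092]) cube([851, 294, 182]);
  translate([0, 2058, 1274]) cube([851, 294, 182]);
  translate([0, 2352, 1456]) cube([851, 294, 182]);
}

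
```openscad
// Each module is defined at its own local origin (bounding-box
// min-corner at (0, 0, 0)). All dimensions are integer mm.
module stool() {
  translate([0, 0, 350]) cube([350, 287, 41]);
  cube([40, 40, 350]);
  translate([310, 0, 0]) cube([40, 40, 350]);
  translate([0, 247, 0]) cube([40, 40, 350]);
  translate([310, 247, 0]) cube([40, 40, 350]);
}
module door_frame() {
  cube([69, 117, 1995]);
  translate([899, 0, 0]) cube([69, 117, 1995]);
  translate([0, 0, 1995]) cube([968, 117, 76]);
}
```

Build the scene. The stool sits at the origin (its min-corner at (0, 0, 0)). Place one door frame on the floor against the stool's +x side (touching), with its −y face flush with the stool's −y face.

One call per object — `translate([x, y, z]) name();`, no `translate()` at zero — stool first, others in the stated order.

stool();
translate([350, 0, 0]) door_frame();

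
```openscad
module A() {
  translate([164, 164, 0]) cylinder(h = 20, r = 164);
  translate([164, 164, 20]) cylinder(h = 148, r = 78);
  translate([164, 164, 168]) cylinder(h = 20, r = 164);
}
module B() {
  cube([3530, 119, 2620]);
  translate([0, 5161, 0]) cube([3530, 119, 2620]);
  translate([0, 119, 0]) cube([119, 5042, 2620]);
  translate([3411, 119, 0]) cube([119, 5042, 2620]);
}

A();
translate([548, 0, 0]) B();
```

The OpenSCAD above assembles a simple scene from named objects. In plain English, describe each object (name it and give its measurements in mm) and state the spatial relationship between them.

A is a spool: two coaxial disc flanges of radius 164 mm and thickness 20 mm, joined by a core cylinder of radius 78 mm and height 148 mm. The lower flange rests on z = 0 and the three cylinders share a vertical axis.

B is the wall frame of a small rectangular building: four walls, each 2620 mm tall and 119 mm thick, enclosing a footprint 3530 mm (x) by 5280 mm (y) outside-to-outside, with no floor or roof. The front and back walls (the −y and +y sides) span the full width; the two side walls fit between them.

The house frame is on the floor beside the spool on its +x side.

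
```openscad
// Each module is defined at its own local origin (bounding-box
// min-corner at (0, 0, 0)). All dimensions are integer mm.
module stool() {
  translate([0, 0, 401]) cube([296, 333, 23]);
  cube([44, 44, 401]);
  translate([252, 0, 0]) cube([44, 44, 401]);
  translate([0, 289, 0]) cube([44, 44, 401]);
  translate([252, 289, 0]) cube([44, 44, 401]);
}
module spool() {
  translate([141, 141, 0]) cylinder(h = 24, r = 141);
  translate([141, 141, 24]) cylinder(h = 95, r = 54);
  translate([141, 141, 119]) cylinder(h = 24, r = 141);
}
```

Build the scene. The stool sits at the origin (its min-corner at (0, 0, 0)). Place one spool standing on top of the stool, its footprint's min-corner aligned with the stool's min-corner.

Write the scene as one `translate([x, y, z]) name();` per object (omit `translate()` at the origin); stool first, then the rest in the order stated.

stool();
translate([0, 0, 424]) spool();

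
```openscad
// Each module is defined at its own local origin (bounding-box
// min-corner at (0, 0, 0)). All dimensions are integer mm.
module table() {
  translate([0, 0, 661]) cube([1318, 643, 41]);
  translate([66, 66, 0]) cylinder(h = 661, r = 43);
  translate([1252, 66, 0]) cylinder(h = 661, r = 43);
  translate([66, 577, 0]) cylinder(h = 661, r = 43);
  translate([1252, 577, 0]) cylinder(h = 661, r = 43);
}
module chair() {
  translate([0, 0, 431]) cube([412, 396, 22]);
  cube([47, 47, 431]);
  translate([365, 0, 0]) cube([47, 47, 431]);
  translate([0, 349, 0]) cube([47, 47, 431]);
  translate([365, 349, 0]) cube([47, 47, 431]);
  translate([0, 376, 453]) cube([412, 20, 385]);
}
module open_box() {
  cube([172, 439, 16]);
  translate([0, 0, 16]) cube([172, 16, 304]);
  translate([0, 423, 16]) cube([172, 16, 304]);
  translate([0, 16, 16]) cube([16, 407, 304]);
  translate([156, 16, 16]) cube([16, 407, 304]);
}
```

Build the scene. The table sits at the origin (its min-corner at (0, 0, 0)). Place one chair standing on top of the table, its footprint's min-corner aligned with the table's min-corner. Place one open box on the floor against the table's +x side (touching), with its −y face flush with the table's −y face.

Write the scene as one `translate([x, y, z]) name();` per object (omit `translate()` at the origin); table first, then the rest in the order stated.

table();
translate([0, 0, 702]) chair();
translate([1318, 0, 0]) open_box();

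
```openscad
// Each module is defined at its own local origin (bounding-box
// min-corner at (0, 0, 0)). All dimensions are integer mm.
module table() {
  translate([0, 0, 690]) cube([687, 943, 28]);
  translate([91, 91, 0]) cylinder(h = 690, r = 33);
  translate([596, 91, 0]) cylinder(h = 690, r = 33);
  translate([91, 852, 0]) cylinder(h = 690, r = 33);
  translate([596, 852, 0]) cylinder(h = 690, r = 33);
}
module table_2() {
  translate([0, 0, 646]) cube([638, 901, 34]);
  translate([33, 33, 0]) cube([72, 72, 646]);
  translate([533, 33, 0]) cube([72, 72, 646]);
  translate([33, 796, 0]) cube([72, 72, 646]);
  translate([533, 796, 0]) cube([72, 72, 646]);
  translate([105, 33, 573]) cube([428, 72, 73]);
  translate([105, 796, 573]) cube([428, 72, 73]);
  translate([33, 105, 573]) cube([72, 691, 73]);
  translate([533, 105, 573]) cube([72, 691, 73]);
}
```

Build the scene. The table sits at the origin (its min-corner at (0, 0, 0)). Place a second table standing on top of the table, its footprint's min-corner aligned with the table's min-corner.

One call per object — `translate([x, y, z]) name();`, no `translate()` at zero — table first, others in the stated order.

table();
translate([0, 0, 718]) table_2();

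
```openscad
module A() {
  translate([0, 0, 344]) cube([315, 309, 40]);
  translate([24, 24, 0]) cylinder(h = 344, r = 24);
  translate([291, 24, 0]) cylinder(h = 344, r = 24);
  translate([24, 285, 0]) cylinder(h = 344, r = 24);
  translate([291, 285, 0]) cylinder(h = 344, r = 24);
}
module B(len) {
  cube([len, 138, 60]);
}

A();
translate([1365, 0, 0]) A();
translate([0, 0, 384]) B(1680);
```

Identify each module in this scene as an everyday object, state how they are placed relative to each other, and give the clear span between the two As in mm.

A is a stool. B is a beam. A beam spans the tops of two stools. The clear span between the two stools is 1050 mm.

Second stool starts at x = 1365; first ends at x = 315; clear span = 1365 − 315 = 1050 mm.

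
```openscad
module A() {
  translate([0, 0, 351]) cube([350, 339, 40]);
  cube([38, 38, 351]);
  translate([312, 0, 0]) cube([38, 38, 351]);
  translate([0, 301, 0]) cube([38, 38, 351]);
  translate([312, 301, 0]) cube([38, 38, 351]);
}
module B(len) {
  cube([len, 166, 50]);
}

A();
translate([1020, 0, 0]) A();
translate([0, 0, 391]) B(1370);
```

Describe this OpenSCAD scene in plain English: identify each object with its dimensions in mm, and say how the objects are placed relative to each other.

A is a four-legged stool. The seat is 350×339 mm, 40 mm thick, top at z = 391 mm. It stands on four square legs, each 38×38 mm in cross-section, from z = 0 to the seat underside, each flush with a corner of the seat.

B is a rectangular beam 1370 mm long (x), 166 mm deep (y), 50 mm thick (z).

The beam spans the tops of two stools placed 670 mm apart, resting at z = 391 mm.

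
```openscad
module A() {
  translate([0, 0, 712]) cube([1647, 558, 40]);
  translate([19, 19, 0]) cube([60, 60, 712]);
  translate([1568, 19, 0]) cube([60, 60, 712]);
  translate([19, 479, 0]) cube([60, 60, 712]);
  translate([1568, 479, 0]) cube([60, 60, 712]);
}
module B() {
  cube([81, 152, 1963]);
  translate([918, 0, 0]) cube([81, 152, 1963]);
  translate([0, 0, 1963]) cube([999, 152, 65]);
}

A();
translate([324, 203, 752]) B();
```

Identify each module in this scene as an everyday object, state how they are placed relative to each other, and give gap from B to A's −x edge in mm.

The door frame's min-x is at 324; the table's min-x is 0; gap = 324 mm.

A is a table. B is a door frame. The door frame is on top of the table, centred. The gap from the door frame to the table's −x edge is 324 mm.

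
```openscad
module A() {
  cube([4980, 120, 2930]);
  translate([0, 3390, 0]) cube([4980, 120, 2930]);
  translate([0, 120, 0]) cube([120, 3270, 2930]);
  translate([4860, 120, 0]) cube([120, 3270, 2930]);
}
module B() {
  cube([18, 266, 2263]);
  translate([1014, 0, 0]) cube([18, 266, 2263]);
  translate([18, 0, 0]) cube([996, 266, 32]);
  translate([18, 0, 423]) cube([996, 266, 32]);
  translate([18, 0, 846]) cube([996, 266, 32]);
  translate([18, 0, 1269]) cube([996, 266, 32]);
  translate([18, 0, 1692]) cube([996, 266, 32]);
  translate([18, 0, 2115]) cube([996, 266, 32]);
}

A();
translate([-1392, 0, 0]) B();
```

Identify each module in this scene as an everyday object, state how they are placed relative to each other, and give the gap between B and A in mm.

A is a house frame. B is a bookshelf. The bookshelf is on the floor beside the house frame on its −x side. The gap between the bookshelf and the house frame is 360 mm.

The bookshelf's nearest face is 360 mm from the house frame's −x face.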